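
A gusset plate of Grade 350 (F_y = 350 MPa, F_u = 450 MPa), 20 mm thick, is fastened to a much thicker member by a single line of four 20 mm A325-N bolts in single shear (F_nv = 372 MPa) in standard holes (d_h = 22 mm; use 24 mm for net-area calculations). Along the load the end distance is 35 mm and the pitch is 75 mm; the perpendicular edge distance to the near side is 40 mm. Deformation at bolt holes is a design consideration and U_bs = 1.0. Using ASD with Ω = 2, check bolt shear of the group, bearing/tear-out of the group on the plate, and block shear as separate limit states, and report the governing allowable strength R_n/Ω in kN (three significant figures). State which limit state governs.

234 kN (bolt shear governs)

Bolt shear: A_b = π·20²/4 = 314.2 mm²; R_n = 372 × 314.2 × 4 × 1 / 1000 = 467.5 kN → 467.5 / 2 = 234 kN.
Bearing: edge l_c = 24, r_n = 259.2 kN; interior l_c = 53, r_n = 432 kN; R_n = 259.2 + 3·432 = 1555 kN → 778 kN.
Block shear: A_gv = 5200, A_nv = 3520, A_nt = 560 mm²; R_n = min(0.6F_uA_nv, 0.6F_yA_gv) + U_bs·F_u·A_nt = 1202 kN → 601 kN.
Bolt shear governs: 234 kN.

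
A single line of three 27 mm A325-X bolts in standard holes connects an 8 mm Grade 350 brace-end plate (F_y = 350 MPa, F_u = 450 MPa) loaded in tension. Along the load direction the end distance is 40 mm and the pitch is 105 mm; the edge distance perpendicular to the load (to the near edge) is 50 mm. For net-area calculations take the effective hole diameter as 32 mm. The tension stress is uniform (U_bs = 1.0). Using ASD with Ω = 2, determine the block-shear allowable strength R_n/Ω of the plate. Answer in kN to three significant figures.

Shear plane L_v = 40 + 2·105 = 250 mm; A_gv = 250 × 8 = 2000 mm².
A_nv = (250 − 2.5·32) × 8 = 1360 mm².
A_nt = (50 − 0.5·32) × 8 = 272 mm².
0.6 F_u A_nv = 367.2 kN; 0.6 F_y A_gv = 420 kN → shear rupture governs the shear term.
R_n = 367.2 + 1.0 × 450 × 272 / 1000 = 489.6 kN.
Allowable strength R_n/Ω = 489.6 / 2 = 245 kN.

245 kN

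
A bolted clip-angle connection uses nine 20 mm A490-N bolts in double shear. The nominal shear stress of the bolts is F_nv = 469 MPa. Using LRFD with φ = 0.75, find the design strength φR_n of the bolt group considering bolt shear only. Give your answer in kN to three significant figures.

A_b = π × 20² / 4 = 314.2 mm².
R_n = F_nv · A_b · n · n_s = 469 × 314.2 × 9 × 2 / 1000 = 2652 kN.
Design strength φR_n = 0.75 × 2652 = 1990 kN.

1990 kN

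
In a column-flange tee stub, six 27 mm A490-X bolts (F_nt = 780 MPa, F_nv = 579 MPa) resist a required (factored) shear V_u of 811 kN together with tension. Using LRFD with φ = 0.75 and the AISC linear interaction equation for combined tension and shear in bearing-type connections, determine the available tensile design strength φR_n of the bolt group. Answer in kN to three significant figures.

1520 kN

A_b = π·27²/4 = 572.6 mm²; f_rv = 811 × 1000 / (6 × 572.6) = 236.1 MPa.
F'_nt = 1.3 F_nt − (F_nt / φF_nv) f_rv = 1.3·780 − (780/(0.75·579))·236.1 = 590 MPa, capped at F_nt → F'_nt = 590 MPa.
R_n = F'_nt · A_b · n = 590 × 572.6 × 6 / 1000 = 2027 kN.
Design strength φR_n = 0.75 × 2027 = 1520 kN.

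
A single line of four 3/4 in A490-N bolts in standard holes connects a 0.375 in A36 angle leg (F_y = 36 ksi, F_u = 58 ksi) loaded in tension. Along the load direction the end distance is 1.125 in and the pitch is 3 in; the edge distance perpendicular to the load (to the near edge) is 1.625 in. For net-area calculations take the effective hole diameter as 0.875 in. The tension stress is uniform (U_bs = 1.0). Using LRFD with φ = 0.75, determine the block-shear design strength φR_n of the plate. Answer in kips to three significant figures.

80.9 kips

Shear plane L_v = 1.125 + 3·3 = 10.12 in; A_gv = 10.12 × 0.375 = 3.797 in².
A_nv = (10.12 − 3.5·0.875) × 0.375 = 2.648 in².
A_nt = (1.625 − 0.5·0.875) × 0.375 = 0.4453 in².
0.6 F_u A_nv = 92.17 kips; 0.6 F_y A_gv = 82.01 kips → shear yielding governs the shear term.
R_n = 82.01 + 1.0 × 58 × 0.4453 = 107.8 kips.
Design strength φR_n = 0.75 × 107.8 = 80.9 kips.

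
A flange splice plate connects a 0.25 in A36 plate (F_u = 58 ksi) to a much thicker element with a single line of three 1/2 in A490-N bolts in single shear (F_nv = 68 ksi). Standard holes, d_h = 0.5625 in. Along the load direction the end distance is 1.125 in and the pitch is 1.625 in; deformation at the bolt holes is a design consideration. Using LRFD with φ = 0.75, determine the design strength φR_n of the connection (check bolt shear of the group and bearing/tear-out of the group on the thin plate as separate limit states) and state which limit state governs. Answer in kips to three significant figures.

Bolt shear: A_b = π·0.5²/4 = 0.1963 in²; R_n = 68 × 0.1963 × 3 × 1 = 40.06 kips → 0.75 × 40.06 = 30 kips.
Bearing (1.2 l_c t F_u ≤ 2.4 d t F_u): upper limit = 2.4·0.5·0.25·58 = 17.4 kips.
  Edge l_c = 1.125 − 0.5625/2 = 0.8438 → r_n = 14.68 kips; interior l_c = 1.625 − 0.5625 = 1.062 → r_n = 17.4 kips.
  R_n,bearing = 1·14.68 + 2·17.4 = 49.48 kips → 0.75 × 49.48 = 37.1 kips.
Bolt shear governs: 30 kips.

30 kips (bolt shear governs)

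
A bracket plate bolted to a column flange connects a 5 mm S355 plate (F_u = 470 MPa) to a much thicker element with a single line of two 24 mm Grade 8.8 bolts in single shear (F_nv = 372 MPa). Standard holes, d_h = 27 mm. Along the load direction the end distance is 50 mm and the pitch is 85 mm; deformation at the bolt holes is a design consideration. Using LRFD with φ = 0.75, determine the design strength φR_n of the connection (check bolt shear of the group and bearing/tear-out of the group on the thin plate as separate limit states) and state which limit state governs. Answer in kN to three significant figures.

179 kN (bearing governs)

Bolt shear: A_b = π·24²/4 = 452.4 mm²; R_n = 372 × 452.4 × 2 × 1 / 1000 = 336.6 kN → 0.75 × 336.6 = 252 kN.
Bearing (1.2 l_c t F_u ≤ 2.4 d t F_u): upper limit = 2.4·24·5·470 / 1000 = 135.4 kN.
  Edge l_c = 50 − 27/2 = 36.5 → r_n = 102.9 kN; interior l_c = 85 − 27 = 58 → r_n = 135.4 kN.
  R_n,bearing = 1·102.9 + 1·135.4 = 238.3 kN → 0.75 × 238.3 = 179 kN.
Bearing governs: 179 kN.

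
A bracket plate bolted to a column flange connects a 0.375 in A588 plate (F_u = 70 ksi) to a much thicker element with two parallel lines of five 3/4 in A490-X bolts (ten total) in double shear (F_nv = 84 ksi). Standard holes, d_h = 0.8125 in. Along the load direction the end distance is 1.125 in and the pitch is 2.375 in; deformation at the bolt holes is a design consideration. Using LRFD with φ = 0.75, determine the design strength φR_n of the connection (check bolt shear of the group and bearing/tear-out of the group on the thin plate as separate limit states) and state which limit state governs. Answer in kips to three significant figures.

317 kips (bearing governs)

Bolt shear: A_b = π·0.75²/4 = 0.4418 in²; R_n = 84 × 0.4418 × 10 × 2 = 742.2 kips → 0.75 × 742.2 = 557 kips.
Bearing (1.2 l_c t F_u ≤ 2.4 d t F_u): upper limit = 2.4·0.75·0.375·70 = 47.25 kips.
  Edge l_c = 1.125 − 0.8125/2 = 0.7188 → r_n = 22.64 kips; interior l_c = 2.375 − 0.8125 = 1.562 → r_n = 47.25 kips.
  R_n,bearing = 2·22.64 + 8·47.25 = 423.3 kips → 0.75 × 423.3 = 317 kips.
Bearing governs: 317 kips.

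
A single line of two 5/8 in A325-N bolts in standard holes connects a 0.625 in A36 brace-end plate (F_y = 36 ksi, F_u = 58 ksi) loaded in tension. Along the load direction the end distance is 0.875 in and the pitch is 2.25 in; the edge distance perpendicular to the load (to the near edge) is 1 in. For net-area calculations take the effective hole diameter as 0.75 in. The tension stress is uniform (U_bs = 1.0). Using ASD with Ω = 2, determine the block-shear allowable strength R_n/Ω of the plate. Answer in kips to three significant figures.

32.4 kips

Shear plane L_v = 0.875 + 1·2.25 = 3.125 in; A_gv = 3.125 × 0.625 = 1.953 in².
A_nv = (3.125 − 1.5·0.75) × 0.625 = 1.25 in².
A_nt = (1 − 0.5·0.75) × 0.625 = 0.3906 in².
0.6 F_u A_nv = 43.5 kips; 0.6 F_y A_gv = 42.19 kips → shear yielding governs the shear term.
R_n = 42.19 + 1.0 × 58 × 0.3906 = 64.84 kips.
Allowable strength R_n/Ω = 64.84 / 2 = 32.4 kips.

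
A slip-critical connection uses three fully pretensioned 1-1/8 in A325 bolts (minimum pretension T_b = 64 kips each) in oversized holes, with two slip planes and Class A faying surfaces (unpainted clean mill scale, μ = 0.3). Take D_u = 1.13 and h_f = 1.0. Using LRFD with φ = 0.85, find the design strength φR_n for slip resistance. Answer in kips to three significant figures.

111 kips

R_n = μ · D_u · h_f · T_b · n_s · n_b = 0.3 × 1.13 × 1.0 × 64 × 2 × 3 = 130.2 kips.
Design strength φR_n = 0.85 × 130.2 = 111 kips.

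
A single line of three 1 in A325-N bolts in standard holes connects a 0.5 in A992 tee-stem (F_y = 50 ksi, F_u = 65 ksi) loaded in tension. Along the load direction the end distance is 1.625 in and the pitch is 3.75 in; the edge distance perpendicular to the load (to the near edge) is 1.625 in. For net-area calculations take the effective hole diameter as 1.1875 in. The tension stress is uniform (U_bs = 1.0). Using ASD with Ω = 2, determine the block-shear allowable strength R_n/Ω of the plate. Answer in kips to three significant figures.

Shear plane L_v = 1.625 + 2·3.75 = 9.125 in; A_gv = 9.125 × 0.5 = 4.562 in².
A_nv = (9.125 − 2.5·1.1875) × 0.5 = 3.078 in².
A_nt = (1.625 − 0.5·1.1875) × 0.5 = 0.5156 in².
0.6 F_u A_nv = 120 kips; 0.6 F_y A_gv = 136.9 kips → shear rupture governs the shear term.
R_n = 120 + 1.0 × 65 × 0.5156 = 153.6 kips.
Allowable strength R_n/Ω = 153.6 / 2 = 76.8 kips.

76.8 kips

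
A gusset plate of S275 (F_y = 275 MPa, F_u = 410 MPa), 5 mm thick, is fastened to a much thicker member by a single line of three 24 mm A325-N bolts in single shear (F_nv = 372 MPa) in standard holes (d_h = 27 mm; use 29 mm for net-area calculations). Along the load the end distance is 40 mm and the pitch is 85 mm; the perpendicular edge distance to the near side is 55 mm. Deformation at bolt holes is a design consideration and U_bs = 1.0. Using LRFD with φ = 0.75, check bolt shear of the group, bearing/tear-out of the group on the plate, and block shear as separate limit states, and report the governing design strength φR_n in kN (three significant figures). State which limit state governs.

189 kN (block shear governs)

Bolt shear: A_b = π·24²/4 = 452.4 mm²; R_n = 372 × 452.4 × 3 × 1 / 1000 = 504.9 kN → 0.75 × 504.9 = 379 kN.
Bearing: edge l_c = 26.5, r_n = 65.19 kN; interior l_c = 58, r_n = 118.1 kN; R_n = 65.19 + 2·118.1 = 301.4 kN → 226 kN.
Block shear: A_gv = 1050, A_nv = 687.5, A_nt = 202.5 mm²; R_n = min(0.6F_uA_nv, 0.6F_yA_gv) + U_bs·F_u·A_nt = 252.2 kN → 189 kN.
Block shear governs: 189 kN.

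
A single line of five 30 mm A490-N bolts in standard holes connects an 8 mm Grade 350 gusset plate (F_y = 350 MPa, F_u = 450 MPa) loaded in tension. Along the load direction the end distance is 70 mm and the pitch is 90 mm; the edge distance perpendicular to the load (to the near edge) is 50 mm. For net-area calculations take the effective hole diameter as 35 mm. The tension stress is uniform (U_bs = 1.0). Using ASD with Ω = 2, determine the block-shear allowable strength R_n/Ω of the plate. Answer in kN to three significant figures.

353 kN

Shear plane L_v = 70 + 4·90 = 430 mm; A_gv = 430 × 8 = 3440 mm².
A_nv = (430 − 4.5·35) × 8 = 2180 mm².
A_nt = (50 − 0.5·35) × 8 = 260 mm².
0.6 F_u A_nv = 588.6 kN; 0.6 F_y A_gv = 722.4 kN → shear rupture governs the shear term.
R_n = 588.6 + 1.0 × 450 × 260 / 1000 = 705.6 kN.
Allowable strength R_n/Ω = 705.6 / 2 = 353 kN.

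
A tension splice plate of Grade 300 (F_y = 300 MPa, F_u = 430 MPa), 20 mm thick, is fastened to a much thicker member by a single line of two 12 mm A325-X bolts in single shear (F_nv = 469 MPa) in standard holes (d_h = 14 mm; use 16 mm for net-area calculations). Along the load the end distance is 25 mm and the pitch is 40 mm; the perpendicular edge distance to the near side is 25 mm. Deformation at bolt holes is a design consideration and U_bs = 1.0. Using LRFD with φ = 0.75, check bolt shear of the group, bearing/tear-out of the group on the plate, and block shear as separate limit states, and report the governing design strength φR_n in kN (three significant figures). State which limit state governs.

79.6 kN (bolt shear governs)

Bolt shear: A_b = π·12²/4 = 113.1 mm²; R_n = 469 × 113.1 × 2 × 1 / 1000 = 106.1 kN → 0.75 × 106.1 = 79.6 kN.
Bearing: edge l_c = 18, r_n = 185.8 kN; interior l_c = 26, r_n = 247.7 kN; R_n = 185.8 + 1·247.7 = 433.4 kN → 325 kN.
Block shear: A_gv = 1300, A_nv = 820, A_nt = 340 mm²; R_n = min(0.6F_uA_nv, 0.6F_yA_gv) + U_bs·F_u·A_nt = 357.8 kN → 268 kN.
Bolt shear governs: 79.6 kN.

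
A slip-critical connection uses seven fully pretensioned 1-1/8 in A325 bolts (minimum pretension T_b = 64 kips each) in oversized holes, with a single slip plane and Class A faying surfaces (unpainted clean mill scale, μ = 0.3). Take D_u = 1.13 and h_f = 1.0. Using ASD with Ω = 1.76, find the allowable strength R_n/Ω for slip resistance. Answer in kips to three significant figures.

86.3 kips

R_n = μ · D_u · h_f · T_b · n_s · n_b = 0.3 × 1.13 × 1.0 × 64 × 1 × 7 = 151.9 kips.
Allowable strength R_n/Ω = 151.9 / 1.76 = 86.3 kips.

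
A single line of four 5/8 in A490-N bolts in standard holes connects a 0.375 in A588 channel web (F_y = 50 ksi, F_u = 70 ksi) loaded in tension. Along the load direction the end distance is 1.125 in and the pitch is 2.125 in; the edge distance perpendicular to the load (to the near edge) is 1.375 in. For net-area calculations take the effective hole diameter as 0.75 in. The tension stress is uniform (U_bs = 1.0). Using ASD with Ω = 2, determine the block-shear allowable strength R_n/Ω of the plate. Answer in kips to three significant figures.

Shear plane L_v = 1.125 + 3·2.125 = 7.5 in; A_gv = 7.5 × 0.375 = 2.812 in².
A_nv = (7.5 − 3.5·0.75) × 0.375 = 1.828 in².
A_nt = (1.375 − 0.5·0.75) × 0.375 = 0.375 in².
0.6 F_u A_nv = 76.78 kips; 0.6 F_y A_gv = 84.38 kips → shear rupture governs the shear term.
R_n = 76.78 + 1.0 × 70 × 0.375 = 103 kips.
Allowable strength R_n/Ω = 103 / 2 = 51.5 kips.

51.5 kips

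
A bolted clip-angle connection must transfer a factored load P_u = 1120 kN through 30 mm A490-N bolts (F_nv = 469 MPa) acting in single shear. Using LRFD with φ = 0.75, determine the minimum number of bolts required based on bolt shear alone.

5 bolts

A_b = π·30²/4 = 706.9 mm².
Per-bolt design strength φR_n = 0.75 × 469 × 706.9 × 1 / 1000 = 248.6 kN.
n ≥ 1120 / 248.6 = 4.505 → use 5 bolts.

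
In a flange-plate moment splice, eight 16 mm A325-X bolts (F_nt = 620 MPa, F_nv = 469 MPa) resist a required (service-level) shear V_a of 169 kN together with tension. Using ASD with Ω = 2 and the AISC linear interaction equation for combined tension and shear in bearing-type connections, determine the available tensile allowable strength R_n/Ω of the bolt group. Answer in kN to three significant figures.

425 kN

A_b = π·16²/4 = 201.1 mm²; f_rv = 169 × 1000 / (8 × 201.1) = 105.1 MPa.
F'_nt = 1.3 F_nt − (Ω F_nt / F_nv) f_rv = 1.3·620 − (2·620/469)·105.1 = 528.2 MPa, capped at F_nt → F'_nt = 528.2 MPa.
R_n = F'_nt · A_b · n = 528.2 × 201.1 × 8 / 1000 = 849.6 kN.
Allowable strength R_n/Ω = 849.6 / 2 = 425 kN.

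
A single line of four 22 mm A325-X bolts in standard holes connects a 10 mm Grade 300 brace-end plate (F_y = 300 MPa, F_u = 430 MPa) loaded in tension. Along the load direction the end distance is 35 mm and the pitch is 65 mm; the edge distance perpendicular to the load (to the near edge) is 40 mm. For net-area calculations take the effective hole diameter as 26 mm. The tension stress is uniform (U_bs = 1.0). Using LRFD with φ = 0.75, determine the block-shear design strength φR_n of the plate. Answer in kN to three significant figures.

356 kN

Shear plane L_v = 35 + 3·65 = 230 mm; A_gv = 230 × 10 = 2300 mm².
A_nv = (230 − 3.5·26) × 10 = 1390 mm².
A_nt = (40 − 0.5·26) × 10 = 270 mm².
0.6 F_u A_nv = 358.6 kN; 0.6 F_y A_gv = 414 kN → shear rupture governs the shear term.
R_n = 358.6 + 1.0 × 430 × 270 / 1000 = 474.7 kN.
Design strength φR_n = 0.75 × 474.7 = 356 kN.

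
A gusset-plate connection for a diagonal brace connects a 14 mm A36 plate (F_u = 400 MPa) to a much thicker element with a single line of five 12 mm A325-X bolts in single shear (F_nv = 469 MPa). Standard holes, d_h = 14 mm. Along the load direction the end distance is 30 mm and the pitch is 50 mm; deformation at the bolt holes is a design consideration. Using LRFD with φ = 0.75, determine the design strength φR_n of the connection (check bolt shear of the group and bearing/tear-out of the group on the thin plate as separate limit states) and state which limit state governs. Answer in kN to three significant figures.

199 kN (bolt shear governs)

Bolt shear: A_b = π·12²/4 = 113.1 mm²; R_n = 469 × 113.1 × 5 × 1 / 1000 = 265.2 kN → 0.75 × 265.2 = 199 kN.
Bearing (1.2 l_c t F_u ≤ 2.4 d t F_u): upper limit = 2.4·12·14·400 / 1000 = 161.3 kN.
  Edge l_c = 30 − 14/2 = 23 → r_n = 154.6 kN; interior l_c = 50 − 14 = 36 → r_n = 161.3 kN.
  R_n,bearing = 1·154.6 + 4·161.3 = 799.7 kN → 0.75 × 799.7 = 600 kN.
Bolt shear governs: 199 kN.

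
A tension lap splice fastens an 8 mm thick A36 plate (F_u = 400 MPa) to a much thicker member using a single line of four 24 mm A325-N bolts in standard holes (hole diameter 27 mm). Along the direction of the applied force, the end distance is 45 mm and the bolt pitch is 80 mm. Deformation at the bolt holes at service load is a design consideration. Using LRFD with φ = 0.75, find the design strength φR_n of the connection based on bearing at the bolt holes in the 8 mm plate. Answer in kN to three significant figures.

505 kN

Per bolt r_n = 1.2 l_c t F_u ≤ 2.4 d t F_u; upper limit = 2.4 × 24 × 8 × 400 / 1000 = 184.3 kN.
Edge bolt: l_c = 45 − 27/2 = 31.5 mm → 1.2 × 31.5 × 8 × 400 / 1000 = 121 → r_n = 121 kN.
Interior bolts: l_c = 80 − 27 = 53 mm → 1.2 × 53 × 8 × 400 / 1000 = 203.5 → r_n = 184.3 kN.
R_n = 1 × 121 + 3 × 184.3 = 673.9 kN.
Design strength φR_n = 0.75 × 673.9 = 505 kN.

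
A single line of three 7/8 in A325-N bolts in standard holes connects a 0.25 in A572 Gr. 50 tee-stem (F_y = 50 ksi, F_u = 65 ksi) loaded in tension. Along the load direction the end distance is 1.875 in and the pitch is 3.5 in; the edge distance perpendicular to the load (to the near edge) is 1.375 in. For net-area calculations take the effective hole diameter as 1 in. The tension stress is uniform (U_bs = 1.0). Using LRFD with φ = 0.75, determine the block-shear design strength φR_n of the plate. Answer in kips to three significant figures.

57.3 kips

Shear plane L_v = 1.875 + 2·3.5 = 8.875 in; A_gv = 8.875 × 0.25 = 2.219 in².
A_nv = (8.875 − 2.5·1) × 0.25 = 1.594 in².
A_nt = (1.375 − 0.5·1) × 0.25 = 0.2188 in².
0.6 F_u A_nv = 62.16 kips; 0.6 F_y A_gv = 66.56 kips → shear rupture governs the shear term.
R_n = 62.16 + 1.0 × 65 × 0.2188 = 76.38 kips.
Design strength φR_n = 0.75 × 76.38 = 57.3 kips.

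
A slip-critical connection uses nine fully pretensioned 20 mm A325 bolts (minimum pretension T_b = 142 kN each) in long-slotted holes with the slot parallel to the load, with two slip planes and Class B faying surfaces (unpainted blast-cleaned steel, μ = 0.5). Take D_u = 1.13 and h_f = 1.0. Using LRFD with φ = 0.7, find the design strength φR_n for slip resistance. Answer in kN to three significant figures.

R_n = μ · D_u · h_f · T_b · n_s · n_b = 0.5 × 1.13 × 1.0 × 142 × 2 × 9 = 1444 kN.
Design strength φR_n = 0.7 × 1444 = 1010 kN.

1010 kN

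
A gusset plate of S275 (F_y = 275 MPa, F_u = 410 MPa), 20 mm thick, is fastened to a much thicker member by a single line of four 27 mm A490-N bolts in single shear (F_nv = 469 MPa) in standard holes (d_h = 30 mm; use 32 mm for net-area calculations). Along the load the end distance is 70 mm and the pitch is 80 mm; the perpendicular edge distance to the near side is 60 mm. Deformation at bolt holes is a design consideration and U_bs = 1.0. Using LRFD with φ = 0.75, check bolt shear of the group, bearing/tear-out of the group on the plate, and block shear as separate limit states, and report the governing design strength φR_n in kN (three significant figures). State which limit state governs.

806 kN (bolt shear governs)

Bolt shear: A_b = π·27²/4 = 572.6 mm²; R_n = 469 × 572.6 × 4 × 1 / 1000 = 1074 kN → 0.75 × 1074 = 806 kN.
Bearing: edge l_c = 55, r_n = 531.4 kN; interior l_c = 50, r_n = 492 kN; R_n = 531.4 + 3·492 = 2007 kN → 1510 kN.
Block shear: A_gv = 6200, A_nv = 3960, A_nt = 880 mm²; R_n = min(0.6F_uA_nv, 0.6F_yA_gv) + U_bs·F_u·A_nt = 1335 kN → 1000 kN.
Bolt shear governs: 806 kN.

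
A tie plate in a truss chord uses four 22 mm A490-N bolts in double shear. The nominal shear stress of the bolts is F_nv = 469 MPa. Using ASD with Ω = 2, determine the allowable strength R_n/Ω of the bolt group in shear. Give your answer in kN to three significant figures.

713 kN

A_b = π × 22² / 4 = 380.1 mm².
R_n = F_nv · A_b · n · n_s = 469 × 380.1 × 4 × 2 / 1000 = 1426 kN.
Allowable strength R_n/Ω = 1426 / 2 = 713 kN.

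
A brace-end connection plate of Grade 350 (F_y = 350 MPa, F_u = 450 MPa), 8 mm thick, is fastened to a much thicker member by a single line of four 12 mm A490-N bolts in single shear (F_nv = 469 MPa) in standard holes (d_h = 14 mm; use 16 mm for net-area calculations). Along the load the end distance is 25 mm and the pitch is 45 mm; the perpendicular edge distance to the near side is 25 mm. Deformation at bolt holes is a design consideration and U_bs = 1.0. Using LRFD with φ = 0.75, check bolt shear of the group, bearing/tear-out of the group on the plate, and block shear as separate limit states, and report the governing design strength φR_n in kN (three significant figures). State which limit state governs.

Bolt shear: A_b = π·12²/4 = 113.1 mm²; R_n = 469 × 113.1 × 4 × 1 / 1000 = 212.2 kN → 0.75 × 212.2 = 159 kN.
Bearing: edge l_c = 18, r_n = 77.76 kN; interior l_c = 31, r_n = 103.7 kN; R_n = 77.76 + 3·103.7 = 388.8 kN → 292 kN.
Block shear: A_gv = 1280, A_nv = 832, A_nt = 136 mm²; R_n = min(0.6F_uA_nv, 0.6F_yA_gv) + U_bs·F_u·A_nt = 285.8 kN → 214 kN.
Bolt shear governs: 159 kN.

159 kN (bolt shear governs)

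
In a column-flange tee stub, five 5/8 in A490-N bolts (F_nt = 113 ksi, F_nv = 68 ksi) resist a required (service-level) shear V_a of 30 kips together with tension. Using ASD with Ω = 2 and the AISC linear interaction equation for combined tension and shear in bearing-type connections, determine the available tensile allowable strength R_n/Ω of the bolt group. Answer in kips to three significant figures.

62.8 kips

A_b = π·0.625²/4 = 0.3068 in²; f_rv = 30 / (5 × 0.3068) = 19.56 ksi.
F'_nt = 1.3 F_nt − (Ω F_nt / F_nv) f_rv = 1.3·113 − (2·113/68)·19.56 = 81.9 ksi, capped at F_nt → F'_nt = 81.9 ksi.
R_n = F'_nt · A_b · n = 81.9 × 0.3068 × 5 = 125.6 kips.
Allowable strength R_n/Ω = 125.6 / 2 = 62.8 kips.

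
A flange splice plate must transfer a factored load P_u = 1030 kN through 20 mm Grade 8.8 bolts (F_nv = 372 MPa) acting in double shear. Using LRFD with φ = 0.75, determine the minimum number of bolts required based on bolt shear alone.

A_b = π·20²/4 = 314.2 mm².
Per-bolt design strength φR_n = 0.75 × 372 × 314.2 × 2 / 1000 = 175.3 kN.
n ≥ 1030 / 175.3 = 5.876 → use 6 bolts.

6 bolts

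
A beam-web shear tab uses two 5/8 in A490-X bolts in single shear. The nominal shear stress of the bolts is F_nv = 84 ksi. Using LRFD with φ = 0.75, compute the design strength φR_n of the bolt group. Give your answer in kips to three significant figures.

38.7 kips

A_b = π × 0.625² / 4 = 0.3068 in².
R_n = F_nv · A_b · n · n_s = 84 × 0.3068 × 2 × 1 = 51.54 kips.
Design strength φR_n = 0.75 × 51.54 = 38.7 kips.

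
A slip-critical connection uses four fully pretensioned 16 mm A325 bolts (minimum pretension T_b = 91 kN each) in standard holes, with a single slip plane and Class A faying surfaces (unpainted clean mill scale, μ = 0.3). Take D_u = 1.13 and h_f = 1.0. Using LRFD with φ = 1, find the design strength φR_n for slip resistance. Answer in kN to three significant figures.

123 kN

R_n = μ · D_u · h_f · T_b · n_s · n_b = 0.3 × 1.13 × 1.0 × 91 × 1 × 4 = 123.4 kN.
Design strength φR_n = 1 × 123.4 = 123 kN.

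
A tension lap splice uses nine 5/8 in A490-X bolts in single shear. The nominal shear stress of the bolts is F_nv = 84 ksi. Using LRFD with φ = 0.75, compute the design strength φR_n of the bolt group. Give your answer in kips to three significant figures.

A_b = π × 0.625² / 4 = 0.3068 in².
R_n = F_nv · A_b · n · n_s = 84 × 0.3068 × 9 × 1 = 231.9 kips.
Design strength φR_n = 0.75 × 231.9 = 174 kips.

174 kips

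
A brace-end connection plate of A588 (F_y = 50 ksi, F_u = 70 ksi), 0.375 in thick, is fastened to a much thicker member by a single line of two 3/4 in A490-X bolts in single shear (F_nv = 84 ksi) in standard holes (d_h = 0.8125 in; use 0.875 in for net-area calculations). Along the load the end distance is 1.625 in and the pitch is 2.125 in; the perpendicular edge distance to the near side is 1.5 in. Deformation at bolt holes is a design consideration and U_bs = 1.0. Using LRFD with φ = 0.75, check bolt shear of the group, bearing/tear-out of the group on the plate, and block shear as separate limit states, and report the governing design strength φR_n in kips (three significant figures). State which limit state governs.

Bolt shear: A_b = π·0.75²/4 = 0.4418 in²; R_n = 84 × 0.4418 × 2 × 1 = 74.22 kips → 0.75 × 74.22 = 55.7 kips.
Bearing: edge l_c = 1.219, r_n = 38.39 kips; interior l_c = 1.312, r_n = 41.34 kips; R_n = 38.39 + 1·41.34 = 79.73 kips → 59.8 kips.
Block shear: A_gv = 1.406, A_nv = 0.9141, A_nt = 0.3984 in²; R_n = min(0.6F_uA_nv, 0.6F_yA_gv) + U_bs·F_u·A_nt = 66.28 kips → 49.7 kips.
Block shear governs: 49.7 kips.

49.7 kips (block shear governs)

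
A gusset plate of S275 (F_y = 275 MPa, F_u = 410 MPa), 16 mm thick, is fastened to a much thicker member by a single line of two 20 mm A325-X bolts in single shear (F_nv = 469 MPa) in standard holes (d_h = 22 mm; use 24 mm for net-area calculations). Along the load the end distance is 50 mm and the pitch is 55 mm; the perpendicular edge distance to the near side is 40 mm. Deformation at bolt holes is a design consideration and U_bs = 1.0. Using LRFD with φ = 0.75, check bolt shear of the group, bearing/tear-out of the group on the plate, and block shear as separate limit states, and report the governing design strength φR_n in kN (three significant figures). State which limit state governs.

Bolt shear: A_b = π·20²/4 = 314.2 mm²; R_n = 469 × 314.2 × 2 × 1 / 1000 = 294.7 kN → 0.75 × 294.7 = 221 kN.
Bearing: edge l_c = 39, r_n = 307 kN; interior l_c = 33, r_n = 259.8 kN; R_n = 307 + 1·259.8 = 566.8 kN → 425 kN.
Block shear: A_gv = 1680, A_nv = 1104, A_nt = 448 mm²; R_n = min(0.6F_uA_nv, 0.6F_yA_gv) + U_bs·F_u·A_nt = 455.3 kN → 341 kN.
Bolt shear governs: 221 kN.

221 kN (bolt shear governs)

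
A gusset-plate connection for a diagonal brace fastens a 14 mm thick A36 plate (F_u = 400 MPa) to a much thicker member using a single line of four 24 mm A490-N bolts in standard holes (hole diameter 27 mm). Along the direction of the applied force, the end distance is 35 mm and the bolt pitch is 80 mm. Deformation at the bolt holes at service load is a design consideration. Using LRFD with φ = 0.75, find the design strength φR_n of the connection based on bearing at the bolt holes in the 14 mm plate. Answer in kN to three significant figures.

834 kN

Per bolt r_n = 1.2 l_c t F_u ≤ 2.4 d t F_u; upper limit = 2.4 × 24 × 14 × 400 / 1000 = 322.6 kN.
Edge bolt: l_c = 35 − 27/2 = 21.5 mm → 1.2 × 21.5 × 14 × 400 / 1000 = 144.5 → r_n = 144.5 kN.
Interior bolts: l_c = 80 − 27 = 53 mm → 1.2 × 53 × 14 × 400 / 1000 = 356.2 → r_n = 322.6 kN.
R_n = 1 × 144.5 + 3 × 322.6 = 1112 kN.
Design strength φR_n = 0.75 × 1112 = 834 kN.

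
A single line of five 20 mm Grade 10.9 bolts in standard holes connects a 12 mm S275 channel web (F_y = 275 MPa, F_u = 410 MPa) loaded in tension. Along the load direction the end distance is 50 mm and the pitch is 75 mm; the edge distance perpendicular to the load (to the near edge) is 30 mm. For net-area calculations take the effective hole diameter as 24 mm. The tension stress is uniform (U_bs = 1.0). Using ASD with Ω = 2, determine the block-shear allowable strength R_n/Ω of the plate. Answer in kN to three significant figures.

Shear plane L_v = 50 + 4·75 = 350 mm; A_gv = 350 × 12 = 4200 mm².
A_nv = (350 − 4.5·24) × 12 = 2904 mm².
A_nt = (30 − 0.5·24) × 12 = 216 mm².
0.6 F_u A_nv = 714.4 kN; 0.6 F_y A_gv = 693 kN → shear yielding governs the shear term.
R_n = 693 + 1.0 × 410 × 216 / 1000 = 781.6 kN.
Allowable strength R_n/Ω = 781.6 / 2 = 391 kN.

391 kN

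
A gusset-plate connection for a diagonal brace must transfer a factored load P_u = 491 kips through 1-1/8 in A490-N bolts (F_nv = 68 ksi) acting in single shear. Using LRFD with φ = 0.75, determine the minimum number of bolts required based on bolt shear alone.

A_b = π·1.125²/4 = 0.994 in².
Per-bolt design strength φR_n = 0.75 × 68 × 0.994 × 1 = 50.69 kips.
n ≥ 491 / 50.69 = 9.685 → use 10 bolts.

10 bolts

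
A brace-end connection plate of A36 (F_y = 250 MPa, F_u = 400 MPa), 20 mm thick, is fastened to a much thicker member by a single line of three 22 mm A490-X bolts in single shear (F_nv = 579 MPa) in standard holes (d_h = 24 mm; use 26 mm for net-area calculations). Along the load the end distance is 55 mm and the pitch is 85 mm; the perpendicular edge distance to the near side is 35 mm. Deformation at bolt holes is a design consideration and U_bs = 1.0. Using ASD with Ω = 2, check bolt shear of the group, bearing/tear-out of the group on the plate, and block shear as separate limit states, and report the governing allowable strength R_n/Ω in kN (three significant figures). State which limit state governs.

Bolt shear: A_b = π·22²/4 = 380.1 mm²; R_n = 579 × 380.1 × 3 × 1 / 1000 = 660.3 kN → 660.3 / 2 = 330 kN.
Bearing: edge l_c = 43, r_n = 412.8 kN; interior l_c = 61, r_n = 422.4 kN; R_n = 412.8 + 2·422.4 = 1258 kN → 629 kN.
Block shear: A_gv = 4500, A_nv = 3200, A_nt = 440 mm²; R_n = min(0.6F_uA_nv, 0.6F_yA_gv) + U_bs·F_u·A_nt = 851 kN → 426 kN.
Bolt shear governs: 330 kN.

330 kN (bolt shear governs)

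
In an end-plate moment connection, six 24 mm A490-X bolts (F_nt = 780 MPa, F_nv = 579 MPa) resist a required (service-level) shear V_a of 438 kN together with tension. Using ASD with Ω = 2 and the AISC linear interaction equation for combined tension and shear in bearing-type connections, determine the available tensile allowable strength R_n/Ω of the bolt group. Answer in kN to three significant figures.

A_b = π·24²/4 = 452.4 mm²; f_rv = 438 × 1000 / (6 × 452.4) = 161.4 MPa.
F'_nt = 1.3 F_nt − (Ω F_nt / F_nv) f_rv = 1.3·780 − (2·780/579)·161.4 = 579.2 MPa, capped at F_nt → F'_nt = 579.2 MPa.
R_n = F'_nt · A_b · n = 579.2 × 452.4 × 6 / 1000 = 1572 kN.
Allowable strength R_n/Ω = 1572 / 2 = 786 kN.

786 kN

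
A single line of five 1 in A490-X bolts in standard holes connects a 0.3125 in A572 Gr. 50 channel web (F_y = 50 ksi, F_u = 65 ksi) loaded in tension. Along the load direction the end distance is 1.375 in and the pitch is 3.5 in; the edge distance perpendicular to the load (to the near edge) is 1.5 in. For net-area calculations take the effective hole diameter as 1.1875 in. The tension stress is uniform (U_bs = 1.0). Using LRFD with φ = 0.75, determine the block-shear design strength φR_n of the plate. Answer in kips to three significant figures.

Shear plane L_v = 1.375 + 4·3.5 = 15.38 in; A_gv = 15.38 × 0.3125 = 4.805 in².
A_nv = (15.38 − 4.5·1.1875) × 0.3125 = 3.135 in².
A_nt = (1.5 − 0.5·1.1875) × 0.3125 = 0.2832 in².
0.6 F_u A_nv = 122.3 kips; 0.6 F_y A_gv = 144.1 kips → shear rupture governs the shear term.
R_n = 122.3 + 1.0 × 65 × 0.2832 = 140.7 kips.
Design strength φR_n = 0.75 × 140.7 = 105 kips.

105 kips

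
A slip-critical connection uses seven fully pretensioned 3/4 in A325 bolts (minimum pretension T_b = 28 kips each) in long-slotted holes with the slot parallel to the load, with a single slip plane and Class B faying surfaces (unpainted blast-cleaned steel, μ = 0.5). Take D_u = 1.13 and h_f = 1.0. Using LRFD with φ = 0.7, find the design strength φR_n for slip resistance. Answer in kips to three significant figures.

R_n = μ · D_u · h_f · T_b · n_s · n_b = 0.5 × 1.13 × 1.0 × 28 × 1 × 7 = 110.7 kips.
Design strength φR_n = 0.7 × 110.7 = 77.5 kips.

77.5 kips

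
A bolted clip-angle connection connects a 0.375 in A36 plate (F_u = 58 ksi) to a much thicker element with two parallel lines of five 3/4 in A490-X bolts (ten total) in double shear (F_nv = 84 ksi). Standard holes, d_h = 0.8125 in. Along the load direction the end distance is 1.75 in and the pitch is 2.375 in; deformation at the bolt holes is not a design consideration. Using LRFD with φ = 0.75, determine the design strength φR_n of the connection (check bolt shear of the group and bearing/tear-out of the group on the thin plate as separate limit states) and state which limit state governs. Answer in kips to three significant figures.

Bolt shear: A_b = π·0.75²/4 = 0.4418 in²; R_n = 84 × 0.4418 × 10 × 2 = 742.2 kips → 0.75 × 742.2 = 557 kips.
Bearing (1.5 l_c t F_u ≤ 3.0 d t F_u): upper limit = 3.0·0.75·0.375·58 = 48.94 kips.
  Edge l_c = 1.75 − 0.8125/2 = 1.344 → r_n = 43.84 kips; interior l_c = 2.375 − 0.8125 = 1.562 → r_n = 48.94 kips.
  R_n,bearing = 2·43.84 + 8·48.94 = 479.2 kips → 0.75 × 479.2 = 359 kips.
Bearing governs: 359 kips.

359 kips (bearing governs)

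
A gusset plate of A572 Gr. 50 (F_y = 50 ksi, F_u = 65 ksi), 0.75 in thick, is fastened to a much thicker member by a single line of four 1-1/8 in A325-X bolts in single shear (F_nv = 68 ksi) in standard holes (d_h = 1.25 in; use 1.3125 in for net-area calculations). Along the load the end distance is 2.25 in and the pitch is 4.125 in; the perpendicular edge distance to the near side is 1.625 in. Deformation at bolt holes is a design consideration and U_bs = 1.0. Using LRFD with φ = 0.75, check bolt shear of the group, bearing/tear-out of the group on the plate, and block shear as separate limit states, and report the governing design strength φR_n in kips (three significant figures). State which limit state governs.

Bolt shear: A_b = π·1.125²/4 = 0.994 in²; R_n = 68 × 0.994 × 4 × 1 = 270.4 kips → 0.75 × 270.4 = 203 kips.
Bearing: edge l_c = 1.625, r_n = 95.06 kips; interior l_c = 2.875, r_n = 131.6 kips; R_n = 95.06 + 3·131.6 = 489.9 kips → 367 kips.
Block shear: A_gv = 10.97, A_nv = 7.523, A_nt = 0.7266 in²; R_n = min(0.6F_uA_nv, 0.6F_yA_gv) + U_bs·F_u·A_nt = 340.6 kips → 255 kips.
Bolt shear governs: 203 kips.

203 kips (bolt shear governs)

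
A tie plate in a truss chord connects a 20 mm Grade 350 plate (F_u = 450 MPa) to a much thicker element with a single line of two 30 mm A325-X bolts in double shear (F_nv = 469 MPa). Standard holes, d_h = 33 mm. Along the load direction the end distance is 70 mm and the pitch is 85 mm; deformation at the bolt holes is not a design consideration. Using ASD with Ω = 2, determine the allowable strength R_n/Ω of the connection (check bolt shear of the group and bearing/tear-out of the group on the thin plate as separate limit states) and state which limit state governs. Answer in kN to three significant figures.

663 kN (bolt shear governs)

Bolt shear: A_b = π·30²/4 = 706.9 mm²; R_n = 469 × 706.9 × 2 × 2 / 1000 = 1326 kN → 1326 / 2 = 663 kN.
Bearing (1.5 l_c t F_u ≤ 3.0 d t F_u): upper limit = 3.0·30·20·450 / 1000 = 810 kN.
  Edge l_c = 70 − 33/2 = 53.5 → r_n = 722.2 kN; interior l_c = 85 − 33 = 52 → r_n = 702 kN.
  R_n,bearing = 1·722.2 + 1·702 = 1424 kN → 1424 / 2 = 712 kN.
Bolt shear governs: 663 kN.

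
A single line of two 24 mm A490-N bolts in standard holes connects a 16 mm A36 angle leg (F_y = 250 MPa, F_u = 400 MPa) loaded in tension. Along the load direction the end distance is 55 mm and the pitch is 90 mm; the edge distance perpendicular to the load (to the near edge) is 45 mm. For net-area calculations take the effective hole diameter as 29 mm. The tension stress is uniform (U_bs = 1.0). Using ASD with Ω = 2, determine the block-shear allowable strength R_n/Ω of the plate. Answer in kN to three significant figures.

Shear plane L_v = 55 + 1·90 = 145 mm; A_gv = 145 × 16 = 2320 mm².
A_nv = (145 − 1.5·29) × 16 = 1624 mm².
A_nt = (45 − 0.5·29) × 16 = 488 mm².
0.6 F_u A_nv = 389.8 kN; 0.6 F_y A_gv = 348 kN → shear yielding governs the shear term.
R_n = 348 + 1.0 × 400 × 488 / 1000 = 543.2 kN.
Allowable strength R_n/Ω = 543.2 / 2 = 272 kN.

272 kN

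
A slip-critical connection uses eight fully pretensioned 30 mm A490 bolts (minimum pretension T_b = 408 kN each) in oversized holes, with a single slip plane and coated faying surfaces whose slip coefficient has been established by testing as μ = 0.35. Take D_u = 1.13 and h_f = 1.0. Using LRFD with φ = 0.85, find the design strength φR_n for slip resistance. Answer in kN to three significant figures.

1100 kN

R_n = μ · D_u · h_f · T_b · n_s · n_b = 0.35 × 1.13 × 1.0 × 408 × 1 × 8 = 1291 kN.
Design strength φR_n = 0.85 × 1291 = 1100 kN.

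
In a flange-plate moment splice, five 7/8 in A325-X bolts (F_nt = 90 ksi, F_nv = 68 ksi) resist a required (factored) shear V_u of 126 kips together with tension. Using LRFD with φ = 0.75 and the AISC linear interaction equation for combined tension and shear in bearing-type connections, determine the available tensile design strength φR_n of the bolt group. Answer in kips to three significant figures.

97.1 kips

A_b = π·0.875²/4 = 0.6013 in²; f_rv = 126 / (5 × 0.6013) = 41.91 ksi.
F'_nt = 1.3 F_nt − (F_nt / φF_nv) f_rv = 1.3·90 − (90/(0.75·68))·41.91 = 43.05 ksi, capped at F_nt → F'_nt = 43.05 ksi.
R_n = F'_nt · A_b · n = 43.05 × 0.6013 × 5 = 129.4 kips.
Design strength φR_n = 0.75 × 129.4 = 97.1 kips.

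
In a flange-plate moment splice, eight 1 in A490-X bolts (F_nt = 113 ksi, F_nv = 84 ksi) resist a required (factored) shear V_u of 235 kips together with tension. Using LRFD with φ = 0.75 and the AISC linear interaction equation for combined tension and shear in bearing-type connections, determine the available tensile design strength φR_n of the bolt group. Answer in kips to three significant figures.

376 kips

A_b = π·1²/4 = 0.7854 in²; f_rv = 235 / (8 × 0.7854) = 37.4 ksi.
F'_nt = 1.3 F_nt − (F_nt / φF_nv) f_rv = 1.3·113 − (113/(0.75·84))·37.4 = 79.81 ksi, capped at F_nt → F'_nt = 79.81 ksi.
R_n = F'_nt · A_b · n = 79.81 × 0.7854 × 8 = 501.5 kips.
Design strength φR_n = 0.75 × 501.5 = 376 kips.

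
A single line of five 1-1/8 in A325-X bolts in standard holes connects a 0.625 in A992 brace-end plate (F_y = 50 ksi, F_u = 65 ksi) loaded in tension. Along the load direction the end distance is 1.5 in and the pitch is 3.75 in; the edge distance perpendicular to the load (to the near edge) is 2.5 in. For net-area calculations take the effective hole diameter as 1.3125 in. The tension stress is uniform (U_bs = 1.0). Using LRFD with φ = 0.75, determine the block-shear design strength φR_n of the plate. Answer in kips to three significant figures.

250 kips

Shear plane L_v = 1.5 + 4·3.75 = 16.5 in; A_gv = 16.5 × 0.625 = 10.31 in².
A_nv = (16.5 − 4.5·1.3125) × 0.625 = 6.621 in².
A_nt = (2.5 − 0.5·1.3125) × 0.625 = 1.152 in².
0.6 F_u A_nv = 258.2 kips; 0.6 F_y A_gv = 309.4 kips → shear rupture governs the shear term.
R_n = 258.2 + 1.0 × 65 × 1.152 = 333.1 kips.
Design strength φR_n = 0.75 × 333.1 = 250 kips.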